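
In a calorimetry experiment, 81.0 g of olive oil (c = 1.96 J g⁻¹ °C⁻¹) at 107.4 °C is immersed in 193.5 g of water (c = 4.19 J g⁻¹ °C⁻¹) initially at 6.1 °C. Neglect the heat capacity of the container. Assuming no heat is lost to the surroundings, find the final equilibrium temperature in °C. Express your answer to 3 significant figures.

T_f = 22.7 °C

Heat lost by olive oil = heat gained by water.
(81.0)(1.96)(107.4 − T) = (193.5)(4.19)(T − 6.1)
158.76 (107.4 − T) = 810.765 (T − 6.1)
17051 − 158.76 T = 810.765 T − 4945.7
21996.7 = 969.525 T
T = 22.69 °C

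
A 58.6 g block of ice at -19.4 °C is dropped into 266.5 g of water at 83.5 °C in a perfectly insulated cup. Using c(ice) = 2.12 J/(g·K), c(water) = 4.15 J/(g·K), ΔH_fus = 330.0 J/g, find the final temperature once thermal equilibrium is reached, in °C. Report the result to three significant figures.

T_f = 52.3 °C

Heat to bring ice to 0 °C and melt it: q₁ = 58.6×2.12×19.4 + 58.6×330.0 = 21748 J
Heat the water can supply cooling to 0 °C: 266.5×4.15×83.5 = 92348.9 J > q₁, so all ice melts.
Energy balance: 266.5×4.15×(83.5 − T) = 21748 + 58.6×4.15×(T − 0)
1105.975(83.5 − T) = 21748 + 243.19 T
92348.9 − 21748 = 1349.165 T
T = 70600.9 / 1349.165 = 52.33 °C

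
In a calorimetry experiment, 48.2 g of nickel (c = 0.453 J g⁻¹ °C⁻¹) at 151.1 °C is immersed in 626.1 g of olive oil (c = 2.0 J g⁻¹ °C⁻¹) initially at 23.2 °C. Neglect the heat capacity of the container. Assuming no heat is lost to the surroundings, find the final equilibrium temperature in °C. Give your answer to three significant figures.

Heat lost by nickel = heat gained by olive oil.
(48.2)(0.453)(151.1 − T) = (626.1)(2.0)(T − 23.2)
21.8346 (151.1 − T) = 1252.2 (T − 23.2)
3299.2 − 21.8346 T = 1252.2 T − 29051
32350.2 = 1274.0346 T
T = 25.39 °C

T_f = 25.4 °C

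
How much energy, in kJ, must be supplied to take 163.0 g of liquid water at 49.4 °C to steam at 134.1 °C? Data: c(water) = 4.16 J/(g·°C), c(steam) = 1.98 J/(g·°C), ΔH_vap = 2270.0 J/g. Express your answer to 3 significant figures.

q1 (heat water 49.4→100.0 °C): 163.0 × 4.16 × 50.6 = 34311 J
q2 (vaporize at 100 °C): 163.0 × 2270.0 = 370010 J
q3 (heat steam 100.0→134.1 °C): 163.0 × 1.98 × 34.1 = 11005 J
Total: 34311 + 370010 + 11005 = 415326 J = 415 kJ

q = 415 kJ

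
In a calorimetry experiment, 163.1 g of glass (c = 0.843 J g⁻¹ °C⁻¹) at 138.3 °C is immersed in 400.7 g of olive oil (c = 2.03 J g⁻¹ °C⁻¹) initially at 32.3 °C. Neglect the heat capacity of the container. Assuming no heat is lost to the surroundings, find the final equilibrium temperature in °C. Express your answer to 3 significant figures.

T_f = 47.6 °C

Heat lost by glass = heat gained by olive oil.
(163.1)(0.843)(138.3 − T) = (400.7)(2.03)(T − 32.3)
137.4933 (138.3 − T) = 813.421 (T − 32.3)
19015 − 137.4933 T = 813.421 T − 26273
45288 = 950.9143 T
T = 47.63 °C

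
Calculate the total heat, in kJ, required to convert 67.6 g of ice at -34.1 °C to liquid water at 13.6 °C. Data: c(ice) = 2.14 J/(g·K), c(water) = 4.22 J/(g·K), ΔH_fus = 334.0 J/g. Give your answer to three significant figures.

q = 31.4 kJ

q1 (heat ice -34.1→0.0 °C): 67.6 × 2.14 × 34.1 = 4933 J
q2 (melt at 0 °C): 67.6 × 334.0 = 22578 J
q3 (heat water 0.0→13.6 °C): 67.6 × 4.22 × 13.6 = 3880 J
Total: 4933 + 22578 + 3880 = 31391 J = 31.4 kJ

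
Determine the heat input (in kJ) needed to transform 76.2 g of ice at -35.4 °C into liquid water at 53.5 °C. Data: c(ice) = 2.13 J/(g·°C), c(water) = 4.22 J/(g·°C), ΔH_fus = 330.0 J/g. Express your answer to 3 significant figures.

q = 48.1 kJ

q1 (heat ice -35.4→0.0 °C): 76.2 × 2.13 × 35.4 = 5746 J
q2 (melt at 0 °C): 76.2 × 330.0 = 25146 J
q3 (heat water 0.0→53.5 °C): 76.2 × 4.22 × 53.5 = 17204 J
Total: 5746 + 25146 + 17204 = 48096 J = 48.1 kJ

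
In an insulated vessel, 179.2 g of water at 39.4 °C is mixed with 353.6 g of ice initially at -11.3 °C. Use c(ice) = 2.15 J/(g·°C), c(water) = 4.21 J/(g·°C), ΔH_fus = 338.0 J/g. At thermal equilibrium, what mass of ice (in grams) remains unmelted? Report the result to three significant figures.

m_ice remaining = 291 g

Heat to warm all ice to 0 °C: 353.6×2.15×11.3 = 8590.7 J
Heat released by water cooling to 0 °C: 179.2×4.21×39.4 = 29725 J
29725 J < 8590.7 + 353.6×338.0 = 128107.5 J, so not all ice melts; final T = 0 °C.
Heat left for melting: 29725 − 8590.7 = 21134.3 J
Mass melted = 21134.3 / 338.0 = 62.53 g
Ice remaining = 353.6 − 62.53 = 291.07 g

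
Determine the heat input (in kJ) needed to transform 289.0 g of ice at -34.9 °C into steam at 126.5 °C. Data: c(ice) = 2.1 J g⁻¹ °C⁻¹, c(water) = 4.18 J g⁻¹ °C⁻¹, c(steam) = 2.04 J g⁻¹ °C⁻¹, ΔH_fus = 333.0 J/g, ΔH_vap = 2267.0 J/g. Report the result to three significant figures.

q1 (heat ice -34.9→0.0 °C): 289.0 × 2.1 × 34.9 = 21181 J
q2 (melt at 0 °C): 289.0 × 333.0 = 96237 J
q3 (heat water 0.0→100.0 °C): 289.0 × 4.18 × 100.0 = 120802 J
q4 (vaporize at 100 °C): 289.0 × 2267.0 = 655163 J
q5 (heat steam 100.0→126.5 °C): 289.0 × 2.04 × 26.5 = 15623 J
Total: 21181 + 96237 + 120802 + 655163 + 15623 = 909006 J = 909 kJ

q = 909 kJ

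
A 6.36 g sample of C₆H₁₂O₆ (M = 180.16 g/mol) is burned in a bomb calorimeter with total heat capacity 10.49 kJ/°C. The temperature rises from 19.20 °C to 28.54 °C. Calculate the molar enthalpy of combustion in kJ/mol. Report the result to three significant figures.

ΔH = -2780 kJ/mol

ΔT = 28.54 − 19.20 = 9.34 °C
q_cal = C_cal × ΔT = 10.49 × 9.34 = 97.9766 kJ
n = 6.36 / 180.16 = 0.03530 mol
q_rxn = −q_cal = -97.9766 kJ
ΔH = -97.9766 / 0.03530 = -2776 kJ/mol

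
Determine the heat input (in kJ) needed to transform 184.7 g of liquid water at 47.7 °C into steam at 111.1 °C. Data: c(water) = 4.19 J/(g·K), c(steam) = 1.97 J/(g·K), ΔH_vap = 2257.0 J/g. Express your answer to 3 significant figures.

q1 (heat water 47.7→100.0 °C): 184.7 × 4.19 × 52.3 = 40475 J
q2 (vaporize at 100 °C): 184.7 × 2257.0 = 416868 J
q3 (heat steam 100.0→111.1 °C): 184.7 × 1.97 × 11.1 = 4039 J
Total: 40475 + 416868 + 4039 = 461382 J = 461 kJ

q = 461 kJ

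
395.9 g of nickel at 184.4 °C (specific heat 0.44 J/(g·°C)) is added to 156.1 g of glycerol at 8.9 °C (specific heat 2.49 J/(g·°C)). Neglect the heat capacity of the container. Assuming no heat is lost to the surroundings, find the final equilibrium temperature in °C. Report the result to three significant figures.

Heat lost by nickel = heat gained by glycerol.
(395.9)(0.44)(184.4 − T) = (156.1)(2.49)(T − 8.9)
174.196 (184.4 − T) = 388.689 (T − 8.9)
32122 − 174.196 T = 388.689 T − 3459.3
35581.3 = 562.885 T
T = 63.21 °C

T_f = 63.2 °C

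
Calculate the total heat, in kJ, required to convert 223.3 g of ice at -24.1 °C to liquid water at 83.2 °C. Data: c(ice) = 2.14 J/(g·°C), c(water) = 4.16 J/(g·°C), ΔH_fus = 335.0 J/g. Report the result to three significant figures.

q = 164 kJ

q1 (heat ice -24.1→0.0 °C): 223.3 × 2.14 × 24.1 = 11516 J
q2 (melt at 0 °C): 223.3 × 335.0 = 74806 J
q3 (heat water 0.0→83.2 °C): 223.3 × 4.16 × 83.2 = 77287 J
Total: 11516 + 74806 + 77287 = 163609 J = 164 kJ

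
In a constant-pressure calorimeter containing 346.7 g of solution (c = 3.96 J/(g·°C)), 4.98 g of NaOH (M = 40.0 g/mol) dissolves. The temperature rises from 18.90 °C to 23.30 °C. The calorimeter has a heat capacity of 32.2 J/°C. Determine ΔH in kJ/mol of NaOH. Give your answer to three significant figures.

|ΔT| = |23.30 − 18.90| = 4.40 °C
|q_surr| = (346.7 × 3.96 + 32.2) × 4.40 = 1405.132 × 4.40 = 6183 J
n(NaOH) = 4.98 / 40.0 = 0.1245 mol
Temperature rose, so q_rxn = −|q_surr| = -6.183 kJ
ΔH = q_rxn / n = -49.66 kJ/mol

ΔH = -49.7 kJ/mol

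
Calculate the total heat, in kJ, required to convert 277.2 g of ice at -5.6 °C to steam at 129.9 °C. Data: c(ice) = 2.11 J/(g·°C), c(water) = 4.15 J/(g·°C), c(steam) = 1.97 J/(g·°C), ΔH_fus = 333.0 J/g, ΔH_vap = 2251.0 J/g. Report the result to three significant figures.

q = 851 kJ

q1 (heat ice -5.6→0.0 °C): 277.2 × 2.11 × 5.6 = 3275 J
q2 (melt at 0 °C): 277.2 × 333.0 = 92308 J
q3 (heat water 0.0→100.0 °C): 277.2 × 4.15 × 100.0 = 115038 J
q4 (vaporize at 100 °C): 277.2 × 2251.0 = 623977 J
q5 (heat steam 100.0→129.9 °C): 277.2 × 1.97 × 29.9 = 16328 J
Total: 3275 + 92308 + 115038 + 623977 + 16328 = 850926 J = 851 kJ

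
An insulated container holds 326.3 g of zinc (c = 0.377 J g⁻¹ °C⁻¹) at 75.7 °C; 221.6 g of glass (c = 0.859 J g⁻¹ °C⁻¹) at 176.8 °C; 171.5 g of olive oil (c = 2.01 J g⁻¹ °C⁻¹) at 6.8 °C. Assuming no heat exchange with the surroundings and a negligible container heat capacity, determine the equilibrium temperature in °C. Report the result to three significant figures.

T_f = 68.9 °C

Σ mᵢcᵢ(T − Tᵢ) = 0  ⇒  T = Σ mᵢcᵢTᵢ / Σ mᵢcᵢ
Σ mᵢcᵢ = 326.3×0.377 + 221.6×0.859 + 171.5×2.01 = 658.0845
Σ mᵢcᵢTᵢ = 123.0151×75.7 + 190.3544×176.8 + 344.715×6.8 = 45311
T = 45311 / 658.0845 = 68.85 °C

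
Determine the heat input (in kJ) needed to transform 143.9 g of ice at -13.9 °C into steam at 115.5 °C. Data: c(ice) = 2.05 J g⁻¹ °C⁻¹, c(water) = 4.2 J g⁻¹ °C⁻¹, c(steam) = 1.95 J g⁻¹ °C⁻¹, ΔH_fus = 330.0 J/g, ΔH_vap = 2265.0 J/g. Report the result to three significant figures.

q1 (heat ice -13.9→0.0 °C): 143.9 × 2.05 × 13.9 = 4100 J
q2 (melt at 0 °C): 143.9 × 330.0 = 47487 J
q3 (heat water 0.0→100.0 °C): 143.9 × 4.2 × 100.0 = 60438 J
q4 (vaporize at 100 °C): 143.9 × 2265.0 = 325934 J
q5 (heat steam 100.0→115.5 °C): 143.9 × 1.95 × 15.5 = 4349 J
Total: 4100 + 47487 + 60438 + 325934 + 4349 = 442308 J = 442 kJ

q = 442 kJ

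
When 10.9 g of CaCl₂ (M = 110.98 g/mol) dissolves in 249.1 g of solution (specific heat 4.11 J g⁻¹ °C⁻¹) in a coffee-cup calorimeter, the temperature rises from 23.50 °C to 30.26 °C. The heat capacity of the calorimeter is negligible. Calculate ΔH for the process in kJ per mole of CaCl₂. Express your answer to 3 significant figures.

|ΔT| = |30.26 − 23.50| = 6.76 °C
|q_surr| = (249.1 × 4.11) × 6.76 = 1023.801 × 6.76 = 6921 J
n(CaCl₂) = 10.9 / 110.98 = 0.09822 mol
Temperature rose, so q_rxn = −|q_surr| = -6.921 kJ
ΔH = q_rxn / n = -70.46 kJ/mol

ΔH = -70.5 kJ/mol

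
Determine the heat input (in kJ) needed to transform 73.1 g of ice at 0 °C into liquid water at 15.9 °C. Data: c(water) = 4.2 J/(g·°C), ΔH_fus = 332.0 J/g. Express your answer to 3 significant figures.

q1 (melt at 0 °C): 73.1 × 332.0 = 24269 J
q2 (heat water 0.0→15.9 °C): 73.1 × 4.2 × 15.9 = 4882 J
Total: 24269 + 4882 = 29151 J = 29.2 kJ

q = 29.2 kJ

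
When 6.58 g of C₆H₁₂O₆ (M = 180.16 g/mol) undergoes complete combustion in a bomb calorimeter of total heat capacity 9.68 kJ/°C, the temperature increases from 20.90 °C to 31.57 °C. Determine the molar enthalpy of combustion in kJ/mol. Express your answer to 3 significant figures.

ΔT = 31.57 − 20.90 = 10.67 °C
q_cal = C_cal × ΔT = 9.68 × 10.67 = 103.2856 kJ
n = 6.58 / 180.16 = 0.03652 mol
q_rxn = −q_cal = -103.2856 kJ
ΔH = -103.2856 / 0.03652 = -2828 kJ/mol

ΔH = -2830 kJ/mol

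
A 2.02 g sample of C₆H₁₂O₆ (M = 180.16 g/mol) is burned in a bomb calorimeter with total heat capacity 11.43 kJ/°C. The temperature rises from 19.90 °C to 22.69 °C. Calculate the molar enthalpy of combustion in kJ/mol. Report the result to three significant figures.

ΔH = -2840 kJ/mol

ΔT = 22.69 − 19.90 = 2.79 °C
q_cal = C_cal × ΔT = 11.43 × 2.79 = 31.8897 kJ
n = 2.02 / 180.16 = 0.01121 mol
q_rxn = −q_cal = -31.8897 kJ
ΔH = -31.8897 / 0.01121 = -2844.8 kJ/mol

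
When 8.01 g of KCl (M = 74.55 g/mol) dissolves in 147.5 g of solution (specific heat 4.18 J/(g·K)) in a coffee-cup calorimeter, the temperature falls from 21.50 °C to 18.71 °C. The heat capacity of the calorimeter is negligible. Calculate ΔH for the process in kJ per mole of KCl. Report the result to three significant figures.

ΔH = 16.0 kJ/mol

|ΔT| = |18.71 − 21.50| = 2.79 °C
|q_surr| = (147.5 × 4.18) × 2.79 = 616.55 × 2.79 = 1720 J
n(KCl) = 8.01 / 74.55 = 0.1074 mol
Temperature fell, so q_rxn = +|q_surr| = 1.720 kJ
ΔH = q_rxn / n = 16.01 kJ/mol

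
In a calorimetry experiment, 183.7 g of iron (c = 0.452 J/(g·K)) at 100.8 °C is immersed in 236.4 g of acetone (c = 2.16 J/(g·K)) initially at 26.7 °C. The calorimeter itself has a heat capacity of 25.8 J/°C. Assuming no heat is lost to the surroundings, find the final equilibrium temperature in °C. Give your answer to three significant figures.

T_f = 36.6 °C

Heat lost by iron = heat gained by acetone + calorimeter.
(183.7)(0.452)(100.8 − T) = [(236.4)(2.16) + 25.8](T − 26.7)
83.0324 (100.8 − T) = 536.424 (T − 26.7)
8369.7 − 83.0324 T = 536.424 T − 14323
22692.7 = 619.4564 T
T = 36.63 °C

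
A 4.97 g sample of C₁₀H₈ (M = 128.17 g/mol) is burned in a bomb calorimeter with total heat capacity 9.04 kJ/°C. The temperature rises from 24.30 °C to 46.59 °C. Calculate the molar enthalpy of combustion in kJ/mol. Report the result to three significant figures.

ΔH = -5200 kJ/mol

ΔT = 46.59 − 24.30 = 22.29 °C
q_cal = C_cal × ΔT = 9.04 × 22.29 = 201.5016 kJ
n = 4.97 / 128.17 = 0.03878 mol
q_rxn = −q_cal = -201.5016 kJ
ΔH = -201.5016 / 0.03878 = -5196 kJ/mol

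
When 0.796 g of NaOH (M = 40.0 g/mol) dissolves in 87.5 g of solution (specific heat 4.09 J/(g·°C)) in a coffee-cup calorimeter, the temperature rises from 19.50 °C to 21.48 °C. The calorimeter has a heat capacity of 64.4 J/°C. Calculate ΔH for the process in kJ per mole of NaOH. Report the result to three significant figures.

|ΔT| = |21.48 − 19.50| = 1.98 °C
|q_surr| = (87.5 × 4.09 + 64.4) × 1.98 = 422.275 × 1.98 = 836.1 J
n(NaOH) = 0.796 / 40.0 = 0.01990 mol
Temperature rose, so q_rxn = −|q_surr| = -0.8361 kJ
ΔH = q_rxn / n = -42.02 kJ/mol

ΔH = -42.0 kJ/mol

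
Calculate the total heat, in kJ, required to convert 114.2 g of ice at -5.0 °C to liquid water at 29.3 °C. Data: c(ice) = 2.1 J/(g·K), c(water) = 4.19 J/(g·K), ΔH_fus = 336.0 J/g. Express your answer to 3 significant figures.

q = 53.6 kJ

q1 (heat ice -5.0→0.0 °C): 114.2 × 2.1 × 5.0 = 1199 J
q2 (melt at 0 °C): 114.2 × 336.0 = 38371 J
q3 (heat water 0.0→29.3 °C): 114.2 × 4.19 × 29.3 = 14020 J
Total: 1199 + 38371 + 14020 = 53590 J = 53.6 kJ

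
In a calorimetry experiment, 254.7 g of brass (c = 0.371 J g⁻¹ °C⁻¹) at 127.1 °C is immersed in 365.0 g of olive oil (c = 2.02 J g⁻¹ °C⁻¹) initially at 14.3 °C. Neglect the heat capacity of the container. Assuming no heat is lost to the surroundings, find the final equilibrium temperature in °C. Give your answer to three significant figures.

T_f = 27.1 °C

Heat lost by brass = heat gained by olive oil.
(254.7)(0.371)(127.1 − T) = (365.0)(2.02)(T − 14.3)
94.4937 (127.1 − T) = 737.3 (T − 14.3)
12010 − 94.4937 T = 737.3 T − 10543
22553 = 831.7937 T
T = 27.11 °C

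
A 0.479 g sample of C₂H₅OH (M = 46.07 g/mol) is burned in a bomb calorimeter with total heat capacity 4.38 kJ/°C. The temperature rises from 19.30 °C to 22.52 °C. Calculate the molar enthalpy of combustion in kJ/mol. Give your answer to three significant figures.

ΔH = -1360 kJ/mol

ΔT = 22.52 − 19.30 = 3.22 °C
q_cal = C_cal × ΔT = 4.38 × 3.22 = 14.1036 kJ
n = 0.479 / 46.07 = 0.01040 mol
q_rxn = −q_cal = -14.1036 kJ
ΔH = -14.1036 / 0.01040 = -1356 kJ/mol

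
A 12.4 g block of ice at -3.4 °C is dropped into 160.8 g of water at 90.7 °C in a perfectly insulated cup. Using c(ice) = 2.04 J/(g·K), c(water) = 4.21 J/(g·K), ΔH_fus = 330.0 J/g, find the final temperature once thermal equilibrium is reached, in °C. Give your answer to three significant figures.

Heat to bring ice to 0 °C and melt it: q₁ = 12.4×2.04×3.4 + 12.4×330.0 = 4178.0 J
Heat the water can supply cooling to 0 °C: 160.8×4.21×90.7 = 61401.0 J > q₁, so all ice melts.
Energy balance: 160.8×4.21×(90.7 − T) = 4178.0 + 12.4×4.21×(T − 0)
676.968(90.7 − T) = 4178.0 + 52.204 T
61401.0 − 4178.0 = 729.172 T
T = 57223.0 / 729.172 = 78.48 °C

T_f = 78.5 °C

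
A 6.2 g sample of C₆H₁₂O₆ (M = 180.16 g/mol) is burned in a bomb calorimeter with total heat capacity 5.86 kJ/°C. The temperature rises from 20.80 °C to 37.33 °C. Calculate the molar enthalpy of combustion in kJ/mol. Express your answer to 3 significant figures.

ΔH = -2810 kJ/mol

ΔT = 37.33 − 20.80 = 16.53 °C
q_cal = C_cal × ΔT = 5.86 × 16.53 = 96.8658 kJ
n = 6.2 / 180.16 = 0.034414 mol
q_rxn = −q_cal = -96.8658 kJ
ΔH = -96.8658 / 0.034414 = -2814.7 kJ/mol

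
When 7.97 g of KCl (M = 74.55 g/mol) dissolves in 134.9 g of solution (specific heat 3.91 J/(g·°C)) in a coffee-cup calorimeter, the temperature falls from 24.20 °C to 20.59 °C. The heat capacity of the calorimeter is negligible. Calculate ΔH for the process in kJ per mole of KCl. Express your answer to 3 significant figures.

|ΔT| = |20.59 − 24.20| = 3.61 °C
|q_surr| = (134.9 × 3.91) × 3.61 = 527.459 × 3.61 = 1904 J
n(KCl) = 7.97 / 74.55 = 0.1069 mol
Temperature fell, so q_rxn = +|q_surr| = 1.904 kJ
ΔH = q_rxn / n = 17.81 kJ/mol

ΔH = 17.8 kJ/mol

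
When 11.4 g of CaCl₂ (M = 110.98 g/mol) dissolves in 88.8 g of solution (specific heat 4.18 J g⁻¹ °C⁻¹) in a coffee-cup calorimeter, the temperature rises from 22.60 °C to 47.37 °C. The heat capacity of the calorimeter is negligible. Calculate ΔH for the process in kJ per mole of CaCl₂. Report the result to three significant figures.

ΔH = -89.5 kJ/mol

|ΔT| = |47.37 − 22.60| = 24.77 °C
|q_surr| = (88.8 × 4.18) × 24.77 = 371.184 × 24.77 = 9194 J
n(CaCl₂) = 11.4 / 110.98 = 0.1027 mol
Temperature rose, so q_rxn = −|q_surr| = -9.194 kJ
ΔH = q_rxn / n = -89.52 kJ/mol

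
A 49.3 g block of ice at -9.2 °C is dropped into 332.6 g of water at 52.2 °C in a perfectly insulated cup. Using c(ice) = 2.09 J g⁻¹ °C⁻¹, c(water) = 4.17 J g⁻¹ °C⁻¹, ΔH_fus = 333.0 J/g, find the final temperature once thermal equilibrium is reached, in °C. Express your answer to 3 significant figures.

T_f = 34.6 °C

Heat to bring ice to 0 °C and melt it: q₁ = 49.3×2.09×9.2 + 49.3×333.0 = 17365 J
Heat the water can supply cooling to 0 °C: 332.6×4.17×52.2 = 72398.4 J > q₁, so all ice melts.
Energy balance: 332.6×4.17×(52.2 − T) = 17365 + 49.3×4.17×(T − 0)
1386.942(52.2 − T) = 17365 + 205.581 T
72398.4 − 17365 = 1592.523 T
T = 55033.4 / 1592.523 = 34.56 °C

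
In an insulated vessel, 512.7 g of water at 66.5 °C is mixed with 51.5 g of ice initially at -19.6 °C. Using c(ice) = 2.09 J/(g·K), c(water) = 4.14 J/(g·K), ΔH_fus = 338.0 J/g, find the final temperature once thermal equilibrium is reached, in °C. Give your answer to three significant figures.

Heat to bring ice to 0 °C and melt it: q₁ = 51.5×2.09×19.6 + 51.5×338.0 = 19517 J
Heat the water can supply cooling to 0 °C: 512.7×4.14×66.5 = 141151 J > q₁, so all ice melts.
Energy balance: 512.7×4.14×(66.5 − T) = 19517 + 51.5×4.14×(T − 0)
2122.578(66.5 − T) = 19517 + 213.21 T
141151 − 19517 = 2335.788 T
T = 121634 / 2335.788 = 52.07 °C

T_f = 52.1 °C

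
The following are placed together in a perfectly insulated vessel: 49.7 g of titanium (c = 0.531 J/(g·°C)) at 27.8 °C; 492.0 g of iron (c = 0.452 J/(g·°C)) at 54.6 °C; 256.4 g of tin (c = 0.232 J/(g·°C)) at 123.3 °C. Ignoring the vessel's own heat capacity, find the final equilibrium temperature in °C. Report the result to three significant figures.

T_f = 65.6 °C

Σ mᵢcᵢ(T − Tᵢ) = 0  ⇒  T = Σ mᵢcᵢTᵢ / Σ mᵢcᵢ
Σ mᵢcᵢ = 49.7×0.531 + 492.0×0.452 + 256.4×0.232 = 308.2595
Σ mᵢcᵢTᵢ = 26.3907×27.8 + 222.384×54.6 + 59.4848×123.3 = 20210
T = 20210 / 308.2595 = 65.56 °C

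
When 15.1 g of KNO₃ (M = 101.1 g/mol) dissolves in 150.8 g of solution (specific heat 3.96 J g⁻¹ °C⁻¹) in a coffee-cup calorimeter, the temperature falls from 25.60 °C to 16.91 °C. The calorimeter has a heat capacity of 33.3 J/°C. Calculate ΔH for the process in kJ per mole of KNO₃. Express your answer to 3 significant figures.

ΔH = 36.7 kJ/mol

|ΔT| = |16.91 − 25.60| = 8.69 °C
|q_surr| = (150.8 × 3.96 + 33.3) × 8.69 = 630.468 × 8.69 = 5479 J
n(KNO₃) = 15.1 / 101.1 = 0.1494 mol
Temperature fell, so q_rxn = +|q_surr| = 5.479 kJ
ΔH = q_rxn / n = 36.67 kJ/mol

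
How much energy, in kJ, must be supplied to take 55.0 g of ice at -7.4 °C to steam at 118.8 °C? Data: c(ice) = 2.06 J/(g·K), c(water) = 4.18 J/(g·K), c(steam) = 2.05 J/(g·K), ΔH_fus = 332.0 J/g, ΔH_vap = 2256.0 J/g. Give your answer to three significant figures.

q1 (heat ice -7.4→0.0 °C): 55.0 × 2.06 × 7.4 = 838 J
q2 (melt at 0 °C): 55.0 × 332.0 = 18260 J
q3 (heat water 0.0→100.0 °C): 55.0 × 4.18 × 100.0 = 22990 J
q4 (vaporize at 100 °C): 55.0 × 2256.0 = 124080 J
q5 (heat steam 100.0→118.8 °C): 55.0 × 2.05 × 18.8 = 2120 J
Total: 838 + 18260 + 22990 + 124080 + 2120 = 168288 J = 168 kJ

q = 168 kJ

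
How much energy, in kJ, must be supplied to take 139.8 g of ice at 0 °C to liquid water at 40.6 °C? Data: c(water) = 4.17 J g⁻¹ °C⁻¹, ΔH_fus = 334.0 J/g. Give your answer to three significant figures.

q1 (melt at 0 °C): 139.8 × 334.0 = 46693 J
q2 (heat water 0.0→40.6 °C): 139.8 × 4.17 × 40.6 = 23668 J
Total: 46693 + 23668 = 70361 J = 70.4 kJ

q = 70.4 kJ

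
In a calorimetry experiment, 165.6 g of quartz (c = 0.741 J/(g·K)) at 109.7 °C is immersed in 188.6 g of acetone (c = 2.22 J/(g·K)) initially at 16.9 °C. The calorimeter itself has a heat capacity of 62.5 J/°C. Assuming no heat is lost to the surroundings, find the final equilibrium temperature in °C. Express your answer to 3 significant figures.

T_f = 35.8 °C

Heat lost by quartz = heat gained by acetone + calorimeter.
(165.6)(0.741)(109.7 − T) = [(188.6)(2.22) + 62.5](T − 16.9)
122.7096 (109.7 − T) = 481.192 (T − 16.9)
13461 − 122.7096 T = 481.192 T − 8132.1
21593.1 = 603.9016 T
T = 35.76 °C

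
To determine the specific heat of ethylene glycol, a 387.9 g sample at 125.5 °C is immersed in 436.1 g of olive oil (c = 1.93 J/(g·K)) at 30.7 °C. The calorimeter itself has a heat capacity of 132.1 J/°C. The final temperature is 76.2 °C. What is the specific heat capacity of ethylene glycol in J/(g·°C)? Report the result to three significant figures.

c = 2.32 J/(g·°C)

q_gained = (436.1 × 1.93 + 132.1) × (76.2 − 30.7) = 44310 J
q_lost = 387.9 × c × (125.5 − 76.2) = 19123.47 c
Set equal: c = 44310 / 19123.47 = 2.32 J/(g·°C)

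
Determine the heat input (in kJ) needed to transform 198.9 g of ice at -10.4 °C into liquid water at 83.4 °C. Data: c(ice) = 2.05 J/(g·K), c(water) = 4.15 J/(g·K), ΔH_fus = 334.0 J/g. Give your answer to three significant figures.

q = 140 kJ

q1 (heat ice -10.4→0.0 °C): 198.9 × 2.05 × 10.4 = 4241 J
q2 (melt at 0 °C): 198.9 × 334.0 = 66433 J
q3 (heat water 0.0→83.4 °C): 198.9 × 4.15 × 83.4 = 68841 J
Total: 4241 + 66433 + 68841 = 139515 J = 140 kJ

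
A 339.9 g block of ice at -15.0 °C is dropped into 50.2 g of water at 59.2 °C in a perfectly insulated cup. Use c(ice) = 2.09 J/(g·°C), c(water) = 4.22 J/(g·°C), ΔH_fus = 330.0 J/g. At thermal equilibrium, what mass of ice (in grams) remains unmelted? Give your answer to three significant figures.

Heat to warm all ice to 0 °C: 339.9×2.09×15.0 = 10656 J
Heat released by water cooling to 0 °C: 50.2×4.22×59.2 = 12541 J
12541 J < 10656 + 339.9×330.0 = 122823 J, so not all ice melts; final T = 0 °C.
Heat left for melting: 12541 − 10656 = 1885 J
Mass melted = 1885 / 330.0 = 5.712 g
Ice remaining = 339.9 − 5.712 = 334.188 g

m_ice remaining = 334 g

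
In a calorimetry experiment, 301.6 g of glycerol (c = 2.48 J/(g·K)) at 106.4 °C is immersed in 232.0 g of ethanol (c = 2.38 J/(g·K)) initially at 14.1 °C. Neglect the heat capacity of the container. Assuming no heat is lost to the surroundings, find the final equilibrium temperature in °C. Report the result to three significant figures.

Heat lost by glycerol = heat gained by ethanol.
(301.6)(2.48)(106.4 − T) = (232.0)(2.38)(T − 14.1)
747.968 (106.4 − T) = 552.16 (T − 14.1)
79584 − 747.968 T = 552.16 T − 7785.5
87369.5 = 1300.128 T
T = 67.20 °C

T_f = 67.2 °C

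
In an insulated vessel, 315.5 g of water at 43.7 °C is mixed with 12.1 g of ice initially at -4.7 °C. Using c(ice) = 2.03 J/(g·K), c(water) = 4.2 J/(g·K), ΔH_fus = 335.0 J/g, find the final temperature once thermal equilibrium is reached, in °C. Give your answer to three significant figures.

Heat to bring ice to 0 °C and melt it: q₁ = 12.1×2.03×4.7 + 12.1×335.0 = 4168.9 J
Heat the water can supply cooling to 0 °C: 315.5×4.2×43.7 = 57906.9 J > q₁, so all ice melts.
Energy balance: 315.5×4.2×(43.7 − T) = 4168.9 + 12.1×4.2×(T − 0)
1325.1(43.7 − T) = 4168.9 + 50.82 T
57906.9 − 4168.9 = 1375.92 T
T = 53738.0 / 1375.92 = 39.06 °C

T_f = 39.1 °C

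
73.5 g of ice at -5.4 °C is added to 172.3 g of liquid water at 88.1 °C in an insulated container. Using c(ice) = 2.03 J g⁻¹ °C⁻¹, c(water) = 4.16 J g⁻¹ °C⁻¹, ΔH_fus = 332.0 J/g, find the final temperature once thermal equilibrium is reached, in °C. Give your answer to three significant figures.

T_f = 37.1 °C

Heat to bring ice to 0 °C and melt it: q₁ = 73.5×2.03×5.4 + 73.5×332.0 = 25208 J
Heat the water can supply cooling to 0 °C: 172.3×4.16×88.1 = 63147.3 J > q₁, so all ice melts.
Energy balance: 172.3×4.16×(88.1 − T) = 25208 + 73.5×4.16×(T − 0)
716.768(88.1 − T) = 25208 + 305.76 T
63147.3 − 25208 = 1022.528 T
T = 37939.3 / 1022.528 = 37.10 °C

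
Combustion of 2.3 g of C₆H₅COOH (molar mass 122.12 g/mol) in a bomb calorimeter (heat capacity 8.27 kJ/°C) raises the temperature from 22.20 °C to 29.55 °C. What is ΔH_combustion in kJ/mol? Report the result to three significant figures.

ΔT = 29.55 − 22.20 = 7.35 °C
q_cal = C_cal × ΔT = 8.27 × 7.35 = 60.7845 kJ
n = 2.3 / 122.12 = 0.01883 mol
q_rxn = −q_cal = -60.7845 kJ
ΔH = -60.7845 / 0.01883 = -3228 kJ/mol

ΔH = -3230 kJ/mol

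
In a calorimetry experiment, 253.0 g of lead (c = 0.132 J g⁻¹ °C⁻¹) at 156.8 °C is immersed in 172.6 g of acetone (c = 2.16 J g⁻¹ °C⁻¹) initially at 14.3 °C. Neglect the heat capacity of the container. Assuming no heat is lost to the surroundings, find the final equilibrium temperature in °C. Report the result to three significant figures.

Heat lost by lead = heat gained by acetone.
(253.0)(0.132)(156.8 − T) = (172.6)(2.16)(T − 14.3)
33.396 (156.8 − T) = 372.816 (T − 14.3)
5236.5 − 33.396 T = 372.816 T − 5331.3
10567.8 = 406.212 T
T = 26.02 °C

T_f = 26.0 °C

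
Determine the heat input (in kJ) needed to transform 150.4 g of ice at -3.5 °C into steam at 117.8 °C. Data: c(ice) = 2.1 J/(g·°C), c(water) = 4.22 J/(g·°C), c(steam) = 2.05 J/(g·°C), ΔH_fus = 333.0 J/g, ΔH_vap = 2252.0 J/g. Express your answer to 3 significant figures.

q1 (heat ice -3.5→0.0 °C): 150.4 × 2.1 × 3.5 = 1105 J
q2 (melt at 0 °C): 150.4 × 333.0 = 50083 J
q3 (heat water 0.0→100.0 °C): 150.4 × 4.22 × 100.0 = 63469 J
q4 (vaporize at 100 °C): 150.4 × 2252.0 = 338701 J
q5 (heat steam 100.0→117.8 °C): 150.4 × 2.05 × 17.8 = 5488 J
Total: 1105 + 50083 + 63469 + 338701 + 5488 = 458846 J = 459 kJ

q = 459 kJ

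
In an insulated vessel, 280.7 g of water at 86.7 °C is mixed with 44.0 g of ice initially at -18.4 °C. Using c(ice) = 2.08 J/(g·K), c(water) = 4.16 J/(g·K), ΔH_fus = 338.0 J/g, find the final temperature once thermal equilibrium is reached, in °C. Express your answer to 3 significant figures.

T_f = 62.7 °C

Heat to bring ice to 0 °C and melt it: q₁ = 44.0×2.08×18.4 + 44.0×338.0 = 16556 J
Heat the water can supply cooling to 0 °C: 280.7×4.16×86.7 = 101241 J > q₁, so all ice melts.
Energy balance: 280.7×4.16×(86.7 − T) = 16556 + 44.0×4.16×(T − 0)
1167.712(86.7 − T) = 16556 + 183.04 T
101241 − 16556 = 1350.752 T
T = 84685 / 1350.752 = 62.69 °C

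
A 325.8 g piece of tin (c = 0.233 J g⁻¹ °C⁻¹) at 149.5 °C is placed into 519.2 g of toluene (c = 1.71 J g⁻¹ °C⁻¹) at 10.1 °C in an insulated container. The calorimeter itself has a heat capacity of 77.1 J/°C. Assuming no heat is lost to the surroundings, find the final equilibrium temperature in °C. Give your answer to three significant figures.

Heat lost by tin = heat gained by toluene + calorimeter.
(325.8)(0.233)(149.5 − T) = [(519.2)(1.71) + 77.1](T − 10.1)
75.9114 (149.5 − T) = 964.932 (T − 10.1)
11349 − 75.9114 T = 964.932 T − 9745.8
21094.8 = 1040.8434 T
T = 20.27 °C

T_f = 20.3 °C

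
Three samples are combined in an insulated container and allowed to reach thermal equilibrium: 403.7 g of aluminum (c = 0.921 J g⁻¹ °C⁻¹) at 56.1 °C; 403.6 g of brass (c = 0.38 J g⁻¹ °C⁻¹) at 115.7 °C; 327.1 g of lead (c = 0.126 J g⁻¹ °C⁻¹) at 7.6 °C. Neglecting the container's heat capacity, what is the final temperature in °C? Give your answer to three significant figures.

T_f = 68.7 °C

Σ mᵢcᵢ(T − Tᵢ) = 0  ⇒  T = Σ mᵢcᵢTᵢ / Σ mᵢcᵢ
Σ mᵢcᵢ = 403.7×0.921 + 403.6×0.38 + 327.1×0.126 = 566.3903
Σ mᵢcᵢTᵢ = 371.8077×56.1 + 153.368×115.7 + 41.2146×7.6 = 38916
T = 38916 / 566.3903 = 68.71 °C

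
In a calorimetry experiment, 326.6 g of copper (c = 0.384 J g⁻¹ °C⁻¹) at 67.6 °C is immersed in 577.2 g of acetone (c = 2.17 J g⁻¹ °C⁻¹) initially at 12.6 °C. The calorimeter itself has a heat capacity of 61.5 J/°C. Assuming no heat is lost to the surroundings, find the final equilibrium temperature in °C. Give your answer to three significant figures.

T_f = 17.4 °C

Heat lost by copper = heat gained by acetone + calorimeter.
(326.6)(0.384)(67.6 − T) = [(577.2)(2.17) + 61.5](T − 12.6)
125.4144 (67.6 − T) = 1314.024 (T − 12.6)
8478.0 − 125.4144 T = 1314.024 T − 16557
25035.0 = 1439.4384 T
T = 17.39 °C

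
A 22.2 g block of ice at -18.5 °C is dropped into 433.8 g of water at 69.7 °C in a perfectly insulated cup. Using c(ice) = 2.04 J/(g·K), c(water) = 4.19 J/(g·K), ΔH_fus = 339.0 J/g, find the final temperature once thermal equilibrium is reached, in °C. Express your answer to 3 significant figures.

T_f = 61.9 °C

Heat to bring ice to 0 °C and melt it: q₁ = 22.2×2.04×18.5 + 22.2×339.0 = 8363.6 J
Heat the water can supply cooling to 0 °C: 433.8×4.19×69.7 = 126688 J > q₁, so all ice melts.
Energy balance: 433.8×4.19×(69.7 − T) = 8363.6 + 22.2×4.19×(T − 0)
1817.622(69.7 − T) = 8363.6 + 93.018 T
126688 − 8363.6 = 1910.640 T
T = 118324.4 / 1910.640 = 61.93 °C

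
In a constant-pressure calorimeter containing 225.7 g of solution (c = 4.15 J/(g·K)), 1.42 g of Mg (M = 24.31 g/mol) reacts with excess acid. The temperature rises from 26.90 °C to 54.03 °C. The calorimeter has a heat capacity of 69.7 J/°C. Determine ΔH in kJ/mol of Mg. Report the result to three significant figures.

|ΔT| = |54.03 − 26.90| = 27.13 °C
|q_surr| = (225.7 × 4.15 + 69.7) × 27.13 = 1006.355 × 27.13 = 27300 J
n(Mg) = 1.42 / 24.31 = 0.05841 mol
Temperature rose, so q_rxn = −|q_surr| = -27.30 kJ
ΔH = q_rxn / n = -467.4 kJ/mol

ΔH = -467 kJ/mol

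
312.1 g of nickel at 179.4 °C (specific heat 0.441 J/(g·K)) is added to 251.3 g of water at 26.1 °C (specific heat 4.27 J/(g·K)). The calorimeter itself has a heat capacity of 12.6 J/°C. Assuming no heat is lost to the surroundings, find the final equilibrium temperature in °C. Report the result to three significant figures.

Heat lost by nickel = heat gained by water + calorimeter.
(312.1)(0.441)(179.4 − T) = [(251.3)(4.27) + 12.6](T − 26.1)
137.6361 (179.4 − T) = 1085.651 (T − 26.1)
24692 − 137.6361 T = 1085.651 T − 28335
53027 = 1223.2871 T
T = 43.348 °C

T_f = 43.3 °C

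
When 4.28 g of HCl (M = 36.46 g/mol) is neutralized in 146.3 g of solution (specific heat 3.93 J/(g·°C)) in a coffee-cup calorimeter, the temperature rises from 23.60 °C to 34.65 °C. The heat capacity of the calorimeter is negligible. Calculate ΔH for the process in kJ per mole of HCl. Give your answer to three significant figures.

|ΔT| = |34.65 − 23.60| = 11.05 °C
|q_surr| = (146.3 × 3.93) × 11.05 = 574.959 × 11.05 = 6353 J
n(HCl) = 4.28 / 36.46 = 0.1174 mol
Temperature rose, so q_rxn = −|q_surr| = -6.353 kJ
ΔH = q_rxn / n = -54.11 kJ/mol

ΔH = -54.1 kJ/mol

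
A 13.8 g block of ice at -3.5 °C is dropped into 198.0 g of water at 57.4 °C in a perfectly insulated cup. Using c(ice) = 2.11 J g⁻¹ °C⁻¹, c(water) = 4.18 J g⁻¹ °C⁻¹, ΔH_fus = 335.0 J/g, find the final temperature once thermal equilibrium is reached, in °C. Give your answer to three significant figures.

Heat to bring ice to 0 °C and melt it: q₁ = 13.8×2.11×3.5 + 13.8×335.0 = 4724.9 J
Heat the water can supply cooling to 0 °C: 198.0×4.18×57.4 = 47506.5 J > q₁, so all ice melts.
Energy balance: 198.0×4.18×(57.4 − T) = 4724.9 + 13.8×4.18×(T − 0)
827.64(57.4 − T) = 4724.9 + 57.684 T
47506.5 − 4724.9 = 885.324 T
T = 42781.6 / 885.324 = 48.32 °C

T_f = 48.3 °C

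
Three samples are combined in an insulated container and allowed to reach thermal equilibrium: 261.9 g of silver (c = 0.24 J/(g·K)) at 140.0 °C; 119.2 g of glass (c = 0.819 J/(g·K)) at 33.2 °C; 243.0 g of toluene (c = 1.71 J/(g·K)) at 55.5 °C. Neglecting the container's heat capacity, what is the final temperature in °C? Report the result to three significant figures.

T_f = 60.9 °C

Σ mᵢcᵢ(T − Tᵢ) = 0  ⇒  T = Σ mᵢcᵢTᵢ / Σ mᵢcᵢ
Σ mᵢcᵢ = 261.9×0.24 + 119.2×0.819 + 243.0×1.71 = 576.0108
Σ mᵢcᵢTᵢ = 62.856×140.0 + 97.6248×33.2 + 415.53×55.5 = 35103
T = 35103 / 576.0108 = 60.94 °C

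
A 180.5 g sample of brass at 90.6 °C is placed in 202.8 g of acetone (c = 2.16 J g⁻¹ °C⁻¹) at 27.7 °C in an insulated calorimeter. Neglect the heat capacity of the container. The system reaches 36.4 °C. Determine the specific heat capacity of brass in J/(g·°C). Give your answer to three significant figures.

c = 0.390 J/(g·°C)

q_gained = (202.8 × 2.16) × (36.4 − 27.7) = 3811 J
q_lost = 180.5 × c × (90.6 − 36.4) = 9783.1 c
Set equal: c = 3811 / 9783.1 = 0.390 J/(g·°C)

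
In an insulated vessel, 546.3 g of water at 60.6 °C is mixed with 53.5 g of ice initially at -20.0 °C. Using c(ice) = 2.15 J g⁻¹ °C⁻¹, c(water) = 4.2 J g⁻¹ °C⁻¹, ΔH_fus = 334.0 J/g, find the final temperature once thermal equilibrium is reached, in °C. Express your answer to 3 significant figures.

T_f = 47.2 °C

Heat to bring ice to 0 °C and melt it: q₁ = 53.5×2.15×20.0 + 53.5×334.0 = 20170 J
Heat the water can supply cooling to 0 °C: 546.3×4.2×60.6 = 139044 J > q₁, so all ice melts.
Energy balance: 546.3×4.2×(60.6 − T) = 20170 + 53.5×4.2×(T − 0)
2294.46(60.6 − T) = 20170 + 224.7 T
139044 − 20170 = 2519.16 T
T = 118874 / 2519.16 = 47.19 °C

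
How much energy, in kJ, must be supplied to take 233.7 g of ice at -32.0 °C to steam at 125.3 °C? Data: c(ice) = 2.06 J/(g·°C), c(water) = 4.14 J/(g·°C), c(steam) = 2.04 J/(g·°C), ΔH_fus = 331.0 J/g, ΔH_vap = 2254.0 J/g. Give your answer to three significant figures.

q = 728 kJ

q1 (heat ice -32.0→0.0 °C): 233.7 × 2.06 × 32.0 = 15406 J
q2 (melt at 0 °C): 233.7 × 331.0 = 77355 J
q3 (heat water 0.0→100.0 °C): 233.7 × 4.14 × 100.0 = 96752 J
q4 (vaporize at 100 °C): 233.7 × 2254.0 = 526760 J
q5 (heat steam 100.0→125.3 °C): 233.7 × 2.04 × 25.3 = 12062 J
Total: 15406 + 77355 + 96752 + 526760 + 12062 = 728335 J = 728 kJ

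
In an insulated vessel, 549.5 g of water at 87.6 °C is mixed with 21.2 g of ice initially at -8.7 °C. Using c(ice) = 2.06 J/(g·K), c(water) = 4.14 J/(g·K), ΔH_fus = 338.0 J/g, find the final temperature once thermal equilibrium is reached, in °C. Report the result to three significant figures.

T_f = 81.2 °C

Heat to bring ice to 0 °C and melt it: q₁ = 21.2×2.06×8.7 + 21.2×338.0 = 7545.5 J
Heat the water can supply cooling to 0 °C: 549.5×4.14×87.6 = 199284 J > q₁, so all ice melts.
Energy balance: 549.5×4.14×(87.6 − T) = 7545.5 + 21.2×4.14×(T − 0)
2274.93(87.6 − T) = 7545.5 + 87.768 T
199284 − 7545.5 = 2362.698 T
T = 191738.5 / 2362.698 = 81.15 °C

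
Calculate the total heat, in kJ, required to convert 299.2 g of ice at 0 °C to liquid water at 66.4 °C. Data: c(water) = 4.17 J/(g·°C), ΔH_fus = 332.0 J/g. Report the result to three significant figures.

q = 182 kJ

q1 (melt at 0 °C): 299.2 × 332.0 = 99334 J
q2 (heat water 0.0→66.4 °C): 299.2 × 4.17 × 66.4 = 82845 J
Total: 99334 + 82845 = 182179 J = 182 kJ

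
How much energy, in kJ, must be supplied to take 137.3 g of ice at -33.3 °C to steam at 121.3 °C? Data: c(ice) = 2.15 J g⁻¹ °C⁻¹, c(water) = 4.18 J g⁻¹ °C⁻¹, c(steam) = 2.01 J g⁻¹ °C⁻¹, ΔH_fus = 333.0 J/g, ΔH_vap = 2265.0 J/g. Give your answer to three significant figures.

q1 (heat ice -33.3→0.0 °C): 137.3 × 2.15 × 33.3 = 9830 J
q2 (melt at 0 °C): 137.3 × 333.0 = 45721 J
q3 (heat water 0.0→100.0 °C): 137.3 × 4.18 × 100.0 = 57391 J
q4 (vaporize at 100 °C): 137.3 × 2265.0 = 310985 J
q5 (heat steam 100.0→121.3 °C): 137.3 × 2.01 × 21.3 = 5878 J
Total: 9830 + 45721 + 57391 + 310985 + 5878 = 429805 J = 430 kJ

q = 430 kJ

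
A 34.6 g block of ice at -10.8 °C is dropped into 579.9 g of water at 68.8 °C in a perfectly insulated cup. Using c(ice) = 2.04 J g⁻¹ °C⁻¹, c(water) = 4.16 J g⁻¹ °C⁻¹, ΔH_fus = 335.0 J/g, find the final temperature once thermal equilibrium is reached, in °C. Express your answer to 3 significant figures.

T_f = 60.1 °C

Heat to bring ice to 0 °C and melt it: q₁ = 34.6×2.04×10.8 + 34.6×335.0 = 12353 J
Heat the water can supply cooling to 0 °C: 579.9×4.16×68.8 = 165972 J > q₁, so all ice melts.
Energy balance: 579.9×4.16×(68.8 − T) = 12353 + 34.6×4.16×(T − 0)
2412.384(68.8 − T) = 12353 + 143.936 T
165972 − 12353 = 2556.320 T
T = 153619 / 2556.320 = 60.09 °C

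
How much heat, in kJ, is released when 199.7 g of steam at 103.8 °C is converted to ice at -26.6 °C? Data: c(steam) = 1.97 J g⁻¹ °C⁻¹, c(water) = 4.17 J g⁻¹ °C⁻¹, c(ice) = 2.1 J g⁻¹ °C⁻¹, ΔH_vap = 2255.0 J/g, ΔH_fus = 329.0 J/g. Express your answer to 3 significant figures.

q = 612 kJ

q1 (cool steam 103.8→100 °C): 199.7 × 1.97 × 3.8 = 1495 J
q2 (condense at 100 °C): 199.7 × 2255.0 = 450324 J
q3 (cool water 100→0 °C): 199.7 × 4.17 × 100.0 = 83275 J
q4 (freeze at 0 °C): 199.7 × 329.0 = 65701 J
q5 (cool ice 0→-26.6 °C): 199.7 × 2.1 × 26.6 = 11155 J
Total: 1495 + 450324 + 83275 + 65701 + 11155 = 611950 J = 612 kJ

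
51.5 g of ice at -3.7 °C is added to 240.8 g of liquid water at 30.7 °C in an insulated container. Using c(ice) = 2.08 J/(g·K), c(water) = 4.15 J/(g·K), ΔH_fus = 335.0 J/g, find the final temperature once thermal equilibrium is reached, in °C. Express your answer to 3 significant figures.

Heat to bring ice to 0 °C and melt it: q₁ = 51.5×2.08×3.7 + 51.5×335.0 = 17649 J
Heat the water can supply cooling to 0 °C: 240.8×4.15×30.7 = 30679.1 J > q₁, so all ice melts.
Energy balance: 240.8×4.15×(30.7 − T) = 17649 + 51.5×4.15×(T − 0)
999.32(30.7 − T) = 17649 + 213.725 T
30679.1 − 17649 = 1213.045 T
T = 13030.1 / 1213.045 = 10.74 °C

T_f = 10.7 °C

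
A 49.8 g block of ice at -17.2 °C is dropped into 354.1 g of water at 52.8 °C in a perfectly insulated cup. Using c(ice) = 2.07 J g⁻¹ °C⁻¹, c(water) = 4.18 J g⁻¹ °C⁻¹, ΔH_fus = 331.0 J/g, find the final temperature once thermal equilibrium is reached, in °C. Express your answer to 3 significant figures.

T_f = 35.5 °C

Heat to bring ice to 0 °C and melt it: q₁ = 49.8×2.07×17.2 + 49.8×331.0 = 18257 J
Heat the water can supply cooling to 0 °C: 354.1×4.18×52.8 = 78151.3 J > q₁, so all ice melts.
Energy balance: 354.1×4.18×(52.8 − T) = 18257 + 49.8×4.18×(T − 0)
1480.138(52.8 − T) = 18257 + 208.164 T
78151.3 − 18257 = 1688.302 T
T = 59894.3 / 1688.302 = 35.48 °C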